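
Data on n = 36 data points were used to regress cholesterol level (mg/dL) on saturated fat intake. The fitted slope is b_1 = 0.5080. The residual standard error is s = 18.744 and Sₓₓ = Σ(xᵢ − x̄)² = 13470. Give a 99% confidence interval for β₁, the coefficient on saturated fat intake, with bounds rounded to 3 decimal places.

(0.067, 0.949)

SE(b_1) = s/√Sₓₓ = 18.744/√13470 = 0.161502.
df = n − 2 = 34.
t* = t_{0.005, 34} = 2.728394.
Margin = t* × SE = 2.728394 × 0.161502 = 0.44064.
CI: 0.5080 ± 0.44064 → (0.067, 0.949).
With 99% confidence, each one-unit increase in saturated fat intake is associated with a change of between 0.067 and 0.949 mg/dL in cholesterol level.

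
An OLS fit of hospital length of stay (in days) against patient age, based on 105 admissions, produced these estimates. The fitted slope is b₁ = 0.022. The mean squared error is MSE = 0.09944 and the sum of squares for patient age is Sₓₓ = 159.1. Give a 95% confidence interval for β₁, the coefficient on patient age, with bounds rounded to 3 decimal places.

SE(b₁) = √(MSE/Sₓₓ) = √(0.09944/159.1) = 0.0250003.
df = n − 2 = 103.
t* = t_{0.025, 103} = 1.983264.
Margin = t* × SE = 1.983264 × 0.0250003 = 0.04958.
CI: 0.022 ± 0.04958 → (-0.028, 0.072).
With 95% confidence, each one-unit increase in patient age is associated with a change of between -0.028 and 0.072 days in hospital length of stay.

(-0.028, 0.072)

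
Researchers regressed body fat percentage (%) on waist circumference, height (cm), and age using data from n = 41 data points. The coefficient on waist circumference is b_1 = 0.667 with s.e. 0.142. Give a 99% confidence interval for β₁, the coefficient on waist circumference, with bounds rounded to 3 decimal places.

(0.281, 1.053)

df = n − k − 1 = 41 − 3 − 1 = 37.
t* = t_{0.005, 37} = 2.715409.
Margin = t* × SE = 2.715409 × 0.142 = 0.38559.
CI: 0.667 ± 0.38559 → (0.281, 1.053).
With 99% confidence, each one-unit increase in waist circumference is associated with a change of between 0.281 and 1.053 % in body fat percentage, holding the other predictors fixed.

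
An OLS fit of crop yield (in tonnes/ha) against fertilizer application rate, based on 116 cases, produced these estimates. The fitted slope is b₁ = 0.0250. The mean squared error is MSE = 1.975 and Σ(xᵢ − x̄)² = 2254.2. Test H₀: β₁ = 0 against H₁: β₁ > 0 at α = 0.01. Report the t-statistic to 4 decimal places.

t = 0.8446

SE(b₁) = √(MSE/Sₓₓ) = √(1.975/2254.2) = 0.0295997.
t = 0.0250 / 0.0295997 = 0.8446.
df = n − 2 = 114.
One-sided p ≈ 0.2001, which is ≥ 0.01, so fail to reject H₀.
The data do not give significant evidence that the true slope on fertilizer application rate is positive.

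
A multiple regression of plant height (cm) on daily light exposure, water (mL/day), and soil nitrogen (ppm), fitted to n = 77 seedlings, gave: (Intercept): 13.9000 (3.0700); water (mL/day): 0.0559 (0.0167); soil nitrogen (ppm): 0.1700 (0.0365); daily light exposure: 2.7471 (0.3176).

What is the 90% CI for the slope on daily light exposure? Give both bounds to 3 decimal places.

Read off: b = 2.7471, SE = 0.3176 for daily light exposure.
df = n − k − 1 = 77 − 3 − 1 = 73.
t* = t_{0.05, 73} = 1.665996.
Margin = t* × SE = 1.665996 × 0.3176 = 0.52912.
CI: 2.7471 ± 0.52912 → (2.218, 3.276).

(2.218, 3.276)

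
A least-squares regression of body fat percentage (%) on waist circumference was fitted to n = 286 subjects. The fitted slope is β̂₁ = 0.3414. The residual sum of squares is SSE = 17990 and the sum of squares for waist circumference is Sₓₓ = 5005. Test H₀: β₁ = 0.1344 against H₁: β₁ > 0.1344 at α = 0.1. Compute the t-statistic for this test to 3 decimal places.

MSE = SSE/(n − 2) = 17990/284 = 63.3451.
SE(β̂₁) = √(MSE/Sₓₓ) = √(63.3451/5005) = 0.1125.
t = (0.3414 − 0.1344) / 0.1125 = 1.840.
df = n − 2 = 284.
One-sided p ≈ 0.0334, which is < 0.1, so reject H₀.
There is evidence that the true slope on waist circumference exceeds 0.1344 % per unit.

t = 1.840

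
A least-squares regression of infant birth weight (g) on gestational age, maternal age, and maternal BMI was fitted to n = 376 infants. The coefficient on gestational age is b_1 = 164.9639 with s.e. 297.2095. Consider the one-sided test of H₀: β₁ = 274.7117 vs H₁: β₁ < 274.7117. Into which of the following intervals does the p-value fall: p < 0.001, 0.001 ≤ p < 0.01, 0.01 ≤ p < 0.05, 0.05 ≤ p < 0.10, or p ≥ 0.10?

p ≥ 0.10

t = (164.9639 − 274.7117) / 297.2095 = -0.369.
df = n − k − 1 = 376 − 3 − 1 = 372.
One-sided p = P(T_{372} < t) ≈ 0.3561.
So p ≥ 0.10.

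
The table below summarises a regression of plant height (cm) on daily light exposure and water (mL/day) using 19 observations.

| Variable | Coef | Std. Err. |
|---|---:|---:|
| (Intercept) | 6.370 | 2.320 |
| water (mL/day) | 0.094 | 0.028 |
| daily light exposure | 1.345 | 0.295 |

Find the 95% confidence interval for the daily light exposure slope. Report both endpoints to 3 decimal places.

(0.720, 1.970)

Read off: b = 1.345, SE = 0.295 for daily light exposure.
df = n − k − 1 = 19 − 2 − 1 = 16.
t* = t_{0.025, 16} = 2.119905.
Margin = t* × SE = 2.119905 × 0.295 = 0.62537.
CI: 1.345 ± 0.62537 → (0.720, 1.970).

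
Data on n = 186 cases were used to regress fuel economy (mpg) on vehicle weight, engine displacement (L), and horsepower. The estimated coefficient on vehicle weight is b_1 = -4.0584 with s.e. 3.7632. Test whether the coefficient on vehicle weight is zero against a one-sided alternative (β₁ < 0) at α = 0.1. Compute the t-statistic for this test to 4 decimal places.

t = -1.0784

H₀: β₁ = 0 vs H₁: β₁ < 0.
t = (b_1 − β₁⁰)/SE = -4.0584 / 3.7632 = -1.0784.
df = n − k − 1 = 186 − 3 − 1 = 182.
One-sided p ≈ 0.1411, which is ≥ 0.1, so fail to reject H₀.
The data do not give significant evidence that the true slope on vehicle weight is negative, holding the other predictors fixed.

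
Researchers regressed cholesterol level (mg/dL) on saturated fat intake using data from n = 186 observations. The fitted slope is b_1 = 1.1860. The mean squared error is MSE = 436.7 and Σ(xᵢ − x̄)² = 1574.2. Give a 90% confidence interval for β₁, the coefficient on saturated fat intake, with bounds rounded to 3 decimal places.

SE(b_1) = √(MSE/Sₓₓ) = √(436.7/1574.2) = 0.526698.
df = n − 2 = 184.
t* = t_{0.05, 184} = 1.653177.
Margin = t* × SE = 1.653177 × 0.526698 = 0.87073.
CI: 1.1860 ± 0.87073 → (0.315, 2.057).
With 90% confidence, each one-unit increase in saturated fat intake is associated with a change of between 0.315 and 2.057 mg/dL in cholesterol level.

(0.315, 2.057)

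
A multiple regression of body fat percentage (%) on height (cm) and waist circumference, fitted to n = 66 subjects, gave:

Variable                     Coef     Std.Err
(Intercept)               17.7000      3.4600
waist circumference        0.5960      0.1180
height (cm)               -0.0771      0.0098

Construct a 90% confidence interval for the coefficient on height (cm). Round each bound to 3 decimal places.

(-0.093, -0.061)

Read off: b = -0.0771, SE = 0.0098 for height (cm).
df = n − k − 1 = 66 − 2 − 1 = 63.
t* = t_{0.05, 63} = 1.669402.
Margin = t* × SE = 1.669402 × 0.0098 = 0.01636.
CI: -0.0771 ± 0.01636 → (-0.093, -0.061).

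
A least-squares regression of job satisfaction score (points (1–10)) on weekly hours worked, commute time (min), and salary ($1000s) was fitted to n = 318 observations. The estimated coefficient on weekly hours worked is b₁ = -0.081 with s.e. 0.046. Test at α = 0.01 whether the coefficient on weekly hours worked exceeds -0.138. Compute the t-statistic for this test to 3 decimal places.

t = 1.239

H₀: β₁ = -0.138 vs H₁: β₁ > -0.138.
t = (b₁ − β₁⁰)/SE = (-0.081 − (-0.138)) / 0.046 = 1.239.
df = n − k − 1 = 318 − 3 − 1 = 314.
One-sided p ≈ 0.1081, which is ≥ 0.01, so fail to reject H₀.
The data do not give significant evidence that the true slope on weekly hours worked exceeds -0.138 points (1–10) per unit, holding the other predictors fixed.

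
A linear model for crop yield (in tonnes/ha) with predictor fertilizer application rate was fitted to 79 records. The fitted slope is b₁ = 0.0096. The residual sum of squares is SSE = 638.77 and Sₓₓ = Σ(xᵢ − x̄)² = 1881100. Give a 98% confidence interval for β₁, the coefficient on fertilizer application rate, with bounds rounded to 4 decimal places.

(0.0046, 0.0146)

MSE = SSE/(n − 2) = 638.77/77 = 8.29571.
SE(b₁) = √(MSE/Sₓₓ) = √(8.29571/1881100) = 0.00210001.
df = n − 2 = 77.
t* = t_{0.01, 77} = 2.375757.
Margin = t* × SE = 2.375757 × 0.00210001 = 0.004989.
CI: 0.0096 ± 0.004989 → (0.0046, 0.0146).
With 98% confidence, each one-unit increase in fertilizer application rate is associated with a change of between 0.0046 and 0.0146 tonnes/ha in crop yield.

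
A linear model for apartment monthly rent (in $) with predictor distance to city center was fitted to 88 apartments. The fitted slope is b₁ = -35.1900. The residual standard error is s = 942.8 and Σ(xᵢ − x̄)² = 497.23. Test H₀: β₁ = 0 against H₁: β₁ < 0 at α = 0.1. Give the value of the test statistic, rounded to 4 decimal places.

t = -0.8323

SE(b₁) = s/√Sₓₓ = 942.8/√497.23 = 42.2806.
t = -35.1900 / 42.2806 = -0.8323.
df = n − 2 = 86.
One-sided p ≈ 0.2038, which is ≥ 0.1, so fail to reject H₀.
The data do not give significant evidence that the true slope on distance to city center is negative.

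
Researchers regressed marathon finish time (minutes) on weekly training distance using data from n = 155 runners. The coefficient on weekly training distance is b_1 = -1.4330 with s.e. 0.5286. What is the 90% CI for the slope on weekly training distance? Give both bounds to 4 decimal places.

(-2.3078, -0.5582)

df = n − 2 = 155 − 2 = 153.
t* = t_{0.05, 153} = 1.654874.
Margin = t* × SE = 1.654874 × 0.5286 = 0.874766.
CI: -1.4330 ± 0.874766 → (-2.3078, -0.5582).
With 90% confidence, each one-unit increase in weekly training distance is associated with a change of between -2.3078 and -0.5582 minutes in marathon finish time.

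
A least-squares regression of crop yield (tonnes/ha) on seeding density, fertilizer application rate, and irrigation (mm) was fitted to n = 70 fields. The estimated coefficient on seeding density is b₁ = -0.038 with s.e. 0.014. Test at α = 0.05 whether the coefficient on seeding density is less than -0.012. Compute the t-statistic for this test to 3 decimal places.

H₀: β₁ = -0.012 vs H₁: β₁ < -0.012.
t = (b₁ − β₁⁰)/SE = (-0.038 − (-0.012)) / 0.014 = -1.857.
df = n − k − 1 = 70 − 3 − 1 = 66.
One-sided p ≈ 0.0339, which is < 0.05, so reject H₀.
There is evidence that the true slope on seeding density is below -0.012 tonnes/ha per unit, holding the other predictors fixed.

t = -1.857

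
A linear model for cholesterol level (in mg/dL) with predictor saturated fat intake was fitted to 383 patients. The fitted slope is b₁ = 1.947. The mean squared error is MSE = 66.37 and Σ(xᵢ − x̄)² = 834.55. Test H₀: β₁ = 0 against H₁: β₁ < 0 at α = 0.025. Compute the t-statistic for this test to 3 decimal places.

t = 6.904

SE(b₁) = √(MSE/Sₓₓ) = √(66.37/834.55) = 0.282007.
t = 1.947 / 0.282007 = 6.904.
df = n − 2 = 381.
One-sided p ≈ 1.0000, which is ≥ 0.025, so fail to reject H₀.
The data do not give significant evidence that the true slope on saturated fat intake is negative.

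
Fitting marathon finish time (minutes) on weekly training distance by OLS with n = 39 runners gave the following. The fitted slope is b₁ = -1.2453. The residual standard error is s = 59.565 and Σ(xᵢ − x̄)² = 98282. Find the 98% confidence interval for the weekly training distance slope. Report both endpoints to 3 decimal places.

SE(b₁) = s/√Sₓₓ = 59.565/√98282 = 0.19.
df = n − 2 = 37.
t* = t_{0.01, 37} = 2.431447.
Margin = t* × SE = 2.431447 × 0.19 = 0.46198.
CI: -1.2453 ± 0.46198 → (-1.707, -0.783).
With 98% confidence, each one-unit increase in weekly training distance is associated with a change of between -1.707 and -0.783 minutes in marathon finish time.

(-1.707, -0.783)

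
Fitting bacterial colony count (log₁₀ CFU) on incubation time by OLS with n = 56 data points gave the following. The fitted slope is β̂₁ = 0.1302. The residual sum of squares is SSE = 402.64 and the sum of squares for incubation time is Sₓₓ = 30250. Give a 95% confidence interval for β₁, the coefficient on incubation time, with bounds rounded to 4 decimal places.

(0.0987, 0.1617)

MSE = SSE/(n − 2) = 402.64/54 = 7.4563.
SE(β̂₁) = √(MSE/Sₓₓ) = √(7.4563/30250) = 0.0157.
df = n − 2 = 54.
t* = t_{0.025, 54} = 2.004879.
Margin = t* × SE = 2.004879 × 0.0157 = 0.031477.
CI: 0.1302 ± 0.031477 → (0.0987, 0.1617).
With 95% confidence, each one-unit increase in incubation time is associated with a change of between 0.0987 and 0.1617 log₁₀ CFU in bacterial colony count.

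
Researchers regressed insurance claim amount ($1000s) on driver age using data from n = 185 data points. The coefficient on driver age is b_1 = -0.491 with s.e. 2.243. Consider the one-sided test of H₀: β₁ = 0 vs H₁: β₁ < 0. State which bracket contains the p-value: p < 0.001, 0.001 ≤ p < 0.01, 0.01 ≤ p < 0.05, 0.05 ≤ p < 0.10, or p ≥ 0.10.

t = -0.491 / 2.243 = -0.219.
df = n − 2 = 185 − 2 = 183.
One-sided p = P(T_{183} < t) ≈ 0.4135.
So p ≥ 0.10.

p ≥ 0.10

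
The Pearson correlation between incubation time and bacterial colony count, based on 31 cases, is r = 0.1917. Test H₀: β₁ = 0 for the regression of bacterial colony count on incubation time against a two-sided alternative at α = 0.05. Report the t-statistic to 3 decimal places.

t = 1.052

t = r·√(n − 2)/√(1 − r²) = 0.1917·√29/√0.963251 = 1.052.
df = n − 2 = 29.
Two-sided p ≈ 0.3016, which is ≥ 0.05, so fail to reject H₀.
The data do not give significant evidence of a linear association between incubation time and bacterial colony count.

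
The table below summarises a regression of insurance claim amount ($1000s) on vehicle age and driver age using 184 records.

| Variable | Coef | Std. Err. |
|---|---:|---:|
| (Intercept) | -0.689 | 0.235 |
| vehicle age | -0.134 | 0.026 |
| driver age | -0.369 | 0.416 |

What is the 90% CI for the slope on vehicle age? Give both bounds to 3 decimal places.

Read off: b = -0.134, SE = 0.026 for vehicle age.
df = n − k − 1 = 184 − 2 − 1 = 181.
t* = t_{0.05, 181} = 1.653316.
Margin = t* × SE = 1.653316 × 0.026 = 0.04299.
CI: -0.134 ± 0.04299 → (-0.177, -0.091).

(-0.177, -0.091)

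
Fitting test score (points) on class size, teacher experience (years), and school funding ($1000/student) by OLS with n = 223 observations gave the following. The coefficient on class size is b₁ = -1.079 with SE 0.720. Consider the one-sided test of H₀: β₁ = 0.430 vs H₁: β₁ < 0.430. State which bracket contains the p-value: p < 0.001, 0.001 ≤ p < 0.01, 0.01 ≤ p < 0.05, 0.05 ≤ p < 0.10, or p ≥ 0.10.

0.01 ≤ p < 0.05

t = (-1.079 − 0.430) / 0.720 = -2.096.
df = n − k − 1 = 223 − 3 − 1 = 219.
One-sided p = P(T_{219} < t) ≈ 0.0186.
So 0.01 ≤ p < 0.05.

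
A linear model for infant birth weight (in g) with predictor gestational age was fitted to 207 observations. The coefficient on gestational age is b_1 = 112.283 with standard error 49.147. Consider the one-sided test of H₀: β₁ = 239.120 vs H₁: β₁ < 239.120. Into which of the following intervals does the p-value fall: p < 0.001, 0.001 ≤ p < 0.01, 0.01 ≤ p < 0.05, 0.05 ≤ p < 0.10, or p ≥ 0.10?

0.001 ≤ p < 0.01

t = (112.283 − 239.120) / 49.147 = -2.581.
df = n − 2 = 207 − 2 = 205.
One-sided p = P(T_{205} < t) ≈ 0.0053.
So 0.001 ≤ p < 0.01.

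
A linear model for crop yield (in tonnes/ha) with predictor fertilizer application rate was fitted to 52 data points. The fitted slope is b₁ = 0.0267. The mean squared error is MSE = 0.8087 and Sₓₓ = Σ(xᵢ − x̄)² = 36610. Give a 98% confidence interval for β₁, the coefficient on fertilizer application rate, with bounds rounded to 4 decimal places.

(0.0154, 0.0380)

SE(b₁) = √(MSE/Sₓₓ) = √(0.8087/36610) = 0.00469996.
df = n − 2 = 50.
t* = t_{0.01, 50} = 2.403272.
Margin = t* × SE = 2.403272 × 0.00469996 = 0.011295.
CI: 0.0267 ± 0.011295 → (0.0154, 0.0380).
With 98% confidence, each one-unit increase in fertilizer application rate is associated with a change of between 0.0154 and 0.0380 tonnes/ha in crop yield.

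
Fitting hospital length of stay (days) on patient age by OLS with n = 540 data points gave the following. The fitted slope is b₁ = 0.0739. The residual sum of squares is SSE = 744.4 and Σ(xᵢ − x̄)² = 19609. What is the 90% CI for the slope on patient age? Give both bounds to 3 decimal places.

(0.060, 0.088)

MSE = SSE/(n − 2) = 744.4/538 = 1.38364.
SE(b₁) = √(MSE/Sₓₓ) = √(1.38364/19609) = 0.0084001.
df = n − 2 = 538.
t* = t_{0.05, 538} = 1.647691.
Margin = t* × SE = 1.647691 × 0.0084001 = 0.01384.
CI: 0.0739 ± 0.01384 → (0.060, 0.088).
With 90% confidence, each one-unit increase in patient age is associated with a change of between 0.060 and 0.088 days in hospital length of stay.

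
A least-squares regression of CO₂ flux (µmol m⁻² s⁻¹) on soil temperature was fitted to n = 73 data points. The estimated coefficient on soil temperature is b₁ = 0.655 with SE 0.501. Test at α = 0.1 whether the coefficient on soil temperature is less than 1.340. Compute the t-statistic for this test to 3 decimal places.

H₀: β₁ = 1.340 vs H₁: β₁ < 1.340.
t = (b₁ − β₁⁰)/SE = (0.655 − 1.340) / 0.501 = -1.367.
df = n − 2 = 73 − 2 = 71.
One-sided p ≈ 0.0879, which is < 0.1, so reject H₀.
There is evidence that the true slope on soil temperature is below 1.340 µmol m⁻² s⁻¹ per unit.

t = -1.367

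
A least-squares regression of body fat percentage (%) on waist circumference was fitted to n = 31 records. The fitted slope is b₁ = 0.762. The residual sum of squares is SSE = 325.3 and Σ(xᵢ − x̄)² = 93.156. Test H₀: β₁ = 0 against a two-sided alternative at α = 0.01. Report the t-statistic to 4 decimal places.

MSE = SSE/(n − 2) = 325.3/29 = 11.2172.
SE(b₁) = √(MSE/Sₓₓ) = √(11.2172/93.156) = 0.347007.
t = 0.762 / 0.347007 = 2.1959.
df = n − 2 = 29.
Two-sided p ≈ 0.0362, which is ≥ 0.01, so fail to reject H₀.
The data do not give significant evidence of an association between waist circumference and body fat percentage.

t = 2.1959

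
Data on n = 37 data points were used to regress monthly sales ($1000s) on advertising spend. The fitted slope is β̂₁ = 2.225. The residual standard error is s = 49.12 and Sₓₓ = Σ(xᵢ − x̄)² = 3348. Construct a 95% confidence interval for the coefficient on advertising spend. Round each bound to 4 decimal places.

(0.5016, 3.9484)

SE(β̂₁) = s/√Sₓₓ = 49.12/√3348 = 0.848918.
df = n − 2 = 35.
t* = t_{0.025, 35} = 2.030108.
Margin = t* × SE = 2.030108 × 0.848918 = 1.723395.
CI: 2.225 ± 1.723395 → (0.5016, 3.9484).
With 95% confidence, each one-unit increase in advertising spend is associated with a change of between 0.5016 and 3.9484 $1000s in monthly sales.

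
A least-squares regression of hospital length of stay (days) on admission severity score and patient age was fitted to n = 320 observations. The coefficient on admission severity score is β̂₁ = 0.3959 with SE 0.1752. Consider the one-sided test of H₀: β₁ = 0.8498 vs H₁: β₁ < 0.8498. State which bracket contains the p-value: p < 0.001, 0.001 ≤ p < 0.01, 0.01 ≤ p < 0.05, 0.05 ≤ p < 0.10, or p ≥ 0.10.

t = (0.3959 − 0.8498) / 0.1752 = -2.591.
df = n − k − 1 = 320 − 2 − 1 = 317.
One-sided p = P(T_{317} < t) ≈ 0.0050.
So 0.001 ≤ p < 0.01.

0.001 ≤ p < 0.01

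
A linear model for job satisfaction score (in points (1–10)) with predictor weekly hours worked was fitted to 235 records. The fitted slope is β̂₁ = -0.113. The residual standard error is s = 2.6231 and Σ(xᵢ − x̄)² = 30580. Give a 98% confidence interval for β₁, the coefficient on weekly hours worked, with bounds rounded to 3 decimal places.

SE(β̂₁) = s/√Sₓₓ = 2.6231/√30580 = 0.0150002.
df = n − 2 = 233.
t* = t_{0.01, 233} = 2.342458.
Margin = t* × SE = 2.342458 × 0.0150002 = 0.03514.
CI: -0.113 ± 0.03514 → (-0.148, -0.078).
With 98% confidence, each one-unit increase in weekly hours worked is associated with a change of between -0.148 and -0.078 points (1–10) in job satisfaction score.

(-0.148, -0.078)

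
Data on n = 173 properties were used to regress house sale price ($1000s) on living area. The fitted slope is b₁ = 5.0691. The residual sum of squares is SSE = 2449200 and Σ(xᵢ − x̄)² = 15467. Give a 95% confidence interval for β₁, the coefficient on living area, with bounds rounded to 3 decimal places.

(3.170, 6.969)

MSE = SSE/(n − 2) = 2449200/171 = 14322.8.
SE(b₁) = √(MSE/Sₓₓ) = √(14322.8/15467) = 0.962301.
df = n − 2 = 171.
t* = t_{0.025, 171} = 1.973934.
Margin = t* × SE = 1.973934 × 0.962301 = 1.89952.
CI: 5.0691 ± 1.89952 → (3.170, 6.969).
With 95% confidence, each one-unit increase in living area is associated with a change of between 3.170 and 6.969 $1000s in house sale price.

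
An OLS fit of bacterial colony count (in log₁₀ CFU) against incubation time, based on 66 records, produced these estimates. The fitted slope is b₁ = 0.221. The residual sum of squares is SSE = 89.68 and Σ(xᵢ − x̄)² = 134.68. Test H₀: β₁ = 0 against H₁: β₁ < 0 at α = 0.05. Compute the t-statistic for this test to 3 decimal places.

MSE = SSE/(n − 2) = 89.68/64 = 1.40125.
SE(b₁) = √(MSE/Sₓₓ) = √(1.40125/134.68) = 0.102001.
t = 0.221 / 0.102001 = 2.167.
df = n − 2 = 64.
One-sided p ≈ 0.9830, which is ≥ 0.05, so fail to reject H₀.
The data do not give significant evidence that the true slope on incubation time is negative.

t = 2.167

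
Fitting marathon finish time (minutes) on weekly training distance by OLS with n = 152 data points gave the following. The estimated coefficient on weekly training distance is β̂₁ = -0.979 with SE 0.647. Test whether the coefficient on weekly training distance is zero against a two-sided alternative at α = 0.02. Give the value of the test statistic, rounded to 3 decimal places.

H₀: β₁ = 0 vs H₁: β₁ ≠ 0.
t = (β̂₁ − β₁⁰)/SE = -0.979 / 0.647 = -1.513.
df = n − 2 = 152 − 2 = 150.
Two-sided p ≈ 0.1323, which is ≥ 0.02, so fail to reject H₀.
The data do not give significant evidence of an association between weekly training distance and marathon finish time.

t = -1.513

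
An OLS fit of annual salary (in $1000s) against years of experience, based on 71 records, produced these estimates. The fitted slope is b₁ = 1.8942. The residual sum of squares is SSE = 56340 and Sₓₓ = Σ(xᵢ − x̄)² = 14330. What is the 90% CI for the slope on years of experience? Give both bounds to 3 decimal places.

(1.496, 2.292)

MSE = SSE/(n − 2) = 56340/69 = 816.522.
SE(b₁) = √(MSE/Sₓₓ) = √(816.522/14330) = 0.238705.
df = n − 2 = 69.
t* = t_{0.05, 69} = 1.667239.
Margin = t* × SE = 1.667239 × 0.238705 = 0.39798.
CI: 1.8942 ± 0.39798 → (1.496, 2.292).
With 90% confidence, each one-unit increase in years of experience is associated with a change of between 1.496 and 2.292 $1000s in annual salary.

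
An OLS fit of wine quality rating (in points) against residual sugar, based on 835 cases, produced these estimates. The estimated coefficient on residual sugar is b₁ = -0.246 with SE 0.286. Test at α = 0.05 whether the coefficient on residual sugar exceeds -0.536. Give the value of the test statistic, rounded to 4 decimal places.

t = 1.0140

H₀: β₁ = -0.536 vs H₁: β₁ > -0.536.
t = (b₁ − β₁⁰)/SE = (-0.246 − (-0.536)) / 0.286 = 1.0140.
df = n − 2 = 835 − 2 = 833.
One-sided p ≈ 0.1554, which is ≥ 0.05, so fail to reject H₀.
The data do not give significant evidence that the true slope on residual sugar exceeds -0.536 points per unit.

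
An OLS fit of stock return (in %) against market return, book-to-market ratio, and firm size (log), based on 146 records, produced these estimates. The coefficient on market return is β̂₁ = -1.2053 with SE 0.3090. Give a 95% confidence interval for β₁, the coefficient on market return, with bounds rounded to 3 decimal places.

df = n − k − 1 = 146 − 3 − 1 = 142.
t* = t_{0.025, 142} = 1.976811.
Margin = t* × SE = 1.976811 × 0.3090 = 0.61083.
CI: -1.2053 ± 0.61083 → (-1.816, -0.594).
With 95% confidence, each one-unit increase in market return is associated with a change of between -1.816 and -0.594 % in stock return, holding the other predictors fixed.

(-1.816, -0.594)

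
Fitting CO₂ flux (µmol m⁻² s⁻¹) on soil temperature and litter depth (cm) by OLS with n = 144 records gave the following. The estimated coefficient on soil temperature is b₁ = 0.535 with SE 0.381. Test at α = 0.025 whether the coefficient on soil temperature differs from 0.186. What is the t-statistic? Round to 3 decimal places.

H₀: β₁ = 0.186 vs H₁: β₁ ≠ 0.186.
t = (b₁ − β₁⁰)/SE = (0.535 − 0.186) / 0.381 = 0.916.
df = n − k − 1 = 144 − 2 − 1 = 141.
Two-sided p ≈ 0.3612, which is ≥ 0.025, so fail to reject H₀.
The data are consistent with a true slope of 0.186 µmol m⁻² s⁻¹ per unit of soil temperature, holding the other predictors fixed.

t = 0.916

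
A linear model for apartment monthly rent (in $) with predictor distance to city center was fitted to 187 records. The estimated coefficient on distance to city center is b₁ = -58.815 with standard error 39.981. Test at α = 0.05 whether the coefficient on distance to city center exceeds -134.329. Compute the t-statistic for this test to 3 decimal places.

H₀: β₁ = -134.329 vs H₁: β₁ > -134.329.
t = (b₁ − β₁⁰)/SE = (-58.815 − (-134.329)) / 39.981 = 1.889.
df = n − 2 = 187 − 2 = 185.
One-sided p ≈ 0.0302, which is < 0.05, so reject H₀.
There is evidence that the true slope on distance to city center exceeds -134.329 $ per unit.

t = 1.889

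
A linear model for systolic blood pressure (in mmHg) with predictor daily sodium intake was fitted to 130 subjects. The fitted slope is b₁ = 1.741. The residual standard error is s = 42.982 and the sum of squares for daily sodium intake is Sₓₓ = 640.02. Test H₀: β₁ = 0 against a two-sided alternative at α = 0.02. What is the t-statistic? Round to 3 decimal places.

SE(b₁) = s/√Sₓₓ = 42.982/√640.02 = 1.69899.
t = 1.741 / 1.69899 = 1.025.
df = n − 2 = 128.
Two-sided p ≈ 0.3074, which is ≥ 0.02, so fail to reject H₀.
The data do not give significant evidence of an association between daily sodium intake and systolic blood pressure.

t = 1.025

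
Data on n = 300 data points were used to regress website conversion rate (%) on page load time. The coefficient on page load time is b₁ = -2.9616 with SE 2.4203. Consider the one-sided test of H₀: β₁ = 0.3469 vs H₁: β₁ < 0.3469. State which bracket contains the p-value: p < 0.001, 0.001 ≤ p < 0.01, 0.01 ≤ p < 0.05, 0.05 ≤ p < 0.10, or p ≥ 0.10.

t = (-2.9616 − 0.3469) / 2.4203 = -1.367.
df = n − 2 = 300 − 2 = 298.
One-sided p = P(T_{298} < t) ≈ 0.0863.
So 0.05 ≤ p < 0.10.

0.05 ≤ p < 0.10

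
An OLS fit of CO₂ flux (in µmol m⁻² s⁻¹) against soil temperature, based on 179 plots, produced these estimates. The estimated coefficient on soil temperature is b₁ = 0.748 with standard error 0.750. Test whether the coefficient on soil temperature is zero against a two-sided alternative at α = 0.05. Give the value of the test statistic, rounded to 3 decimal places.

t = 0.997

H₀: β₁ = 0 vs H₁: β₁ ≠ 0.
t = (b₁ − β₁⁰)/SE = 0.748 / 0.750 = 0.997.
df = n − 2 = 179 − 2 = 177.
Two-sided p ≈ 0.3200, which is ≥ 0.05, so fail to reject H₀.
The data do not give significant evidence of an association between soil temperature and CO₂ flux.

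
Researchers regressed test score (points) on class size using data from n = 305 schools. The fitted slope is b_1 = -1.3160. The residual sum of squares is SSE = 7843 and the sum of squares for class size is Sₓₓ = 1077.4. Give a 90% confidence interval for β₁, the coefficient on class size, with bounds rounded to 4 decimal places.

(-1.5717, -1.0603)

MSE = SSE/(n − 2) = 7843/303 = 25.8845.
SE(b_1) = √(MSE/Sₓₓ) = √(25.8845/1077.4) = 0.155.
df = n − 2 = 303.
t* = t_{0.05, 303} = 1.649898.
Margin = t* × SE = 1.649898 × 0.155 = 0.255734.
CI: -1.3160 ± 0.255734 → (-1.5717, -1.0603).
With 90% confidence, each one-unit increase in class size is associated with a change of between -1.5717 and -1.0603 points in test score.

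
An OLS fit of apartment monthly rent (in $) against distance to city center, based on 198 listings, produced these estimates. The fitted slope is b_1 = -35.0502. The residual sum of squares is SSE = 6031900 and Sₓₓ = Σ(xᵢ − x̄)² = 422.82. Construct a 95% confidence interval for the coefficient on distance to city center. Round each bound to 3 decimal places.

(-51.875, -18.225)

MSE = SSE/(n − 2) = 6031900/196 = 30775.
SE(b_1) = √(MSE/Sₓₓ) = √(30775/422.82) = 8.53142.
df = n − 2 = 196.
t* = t_{0.025, 196} = 1.972141.
Margin = t* × SE = 1.972141 × 8.53142 = 16.82516.
CI: -35.0502 ± 16.82516 → (-51.875, -18.225).
With 95% confidence, each one-unit increase in distance to city center is associated with a change of between -51.875 and -18.225 $ in apartment monthly rent.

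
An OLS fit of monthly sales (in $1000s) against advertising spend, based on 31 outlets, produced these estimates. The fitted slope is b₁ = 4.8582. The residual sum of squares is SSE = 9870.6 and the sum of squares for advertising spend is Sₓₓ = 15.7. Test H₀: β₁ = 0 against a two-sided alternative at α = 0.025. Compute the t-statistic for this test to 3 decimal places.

t = 1.043

MSE = SSE/(n − 2) = 9870.6/29 = 340.366.
SE(b₁) = √(MSE/Sₓₓ) = √(340.366/15.7) = 4.65611.
t = 4.8582 / 4.65611 = 1.043.
df = n − 2 = 29.
Two-sided p ≈ 0.3054, which is ≥ 0.025, so fail to reject H₀.
The data do not give significant evidence of an association between advertising spend and monthly sales.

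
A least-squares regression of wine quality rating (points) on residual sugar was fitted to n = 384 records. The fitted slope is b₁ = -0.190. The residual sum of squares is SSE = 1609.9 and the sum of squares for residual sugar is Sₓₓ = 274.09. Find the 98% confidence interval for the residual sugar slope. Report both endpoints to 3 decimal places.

MSE = SSE/(n − 2) = 1609.9/382 = 4.2144.
SE(b₁) = √(MSE/Sₓₓ) = √(4.2144/274.09) = 0.124.
df = n − 2 = 382.
t* = t_{0.01, 382} = 2.336149.
Margin = t* × SE = 2.336149 × 0.124 = 0.28968.
CI: -0.190 ± 0.28968 → (-0.480, 0.100).
With 98% confidence, each one-unit increase in residual sugar is associated with a change of between -0.480 and 0.100 points in wine quality rating.

(-0.480, 0.100)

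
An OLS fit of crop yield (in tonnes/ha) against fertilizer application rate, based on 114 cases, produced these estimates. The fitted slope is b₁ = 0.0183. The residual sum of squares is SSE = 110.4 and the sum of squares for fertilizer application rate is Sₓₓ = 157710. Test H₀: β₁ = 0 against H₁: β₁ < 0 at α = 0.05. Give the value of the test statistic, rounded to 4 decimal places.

t = 7.3199

MSE = SSE/(n − 2) = 110.4/112 = 0.985714.
SE(b₁) = √(MSE/Sₓₓ) = √(0.985714/157710) = 0.00250003.
t = 0.0183 / 0.00250003 = 7.3199.
df = n − 2 = 112.
One-sided p ≈ 1.0000, which is ≥ 0.05, so fail to reject H₀.
The data do not give significant evidence that the true slope on fertilizer application rate is negative.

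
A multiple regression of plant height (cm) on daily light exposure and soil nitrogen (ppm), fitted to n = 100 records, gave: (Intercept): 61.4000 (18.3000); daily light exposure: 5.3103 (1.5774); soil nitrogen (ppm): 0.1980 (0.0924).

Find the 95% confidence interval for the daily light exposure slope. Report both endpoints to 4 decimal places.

(2.1796, 8.4410)

Read off: b = 5.3103, SE = 1.5774 for daily light exposure.
df = n − k − 1 = 100 − 2 − 1 = 97.
t* = t_{0.025, 97} = 1.984723.
Margin = t* × SE = 1.984723 × 1.5774 = 3.130702.
CI: 5.3103 ± 3.130702 → (2.1796, 8.4410).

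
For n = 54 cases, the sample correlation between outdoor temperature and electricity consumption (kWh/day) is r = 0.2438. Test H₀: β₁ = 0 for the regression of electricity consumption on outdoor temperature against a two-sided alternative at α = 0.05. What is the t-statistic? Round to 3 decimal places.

t = r·√(n − 2)/√(1 − r²) = 0.2438·√52/√0.940562 = 1.813.
df = n − 2 = 52.
Two-sided p ≈ 0.0756, which is ≥ 0.05, so fail to reject H₀.
The data do not give significant evidence of a linear association between outdoor temperature and electricity consumption.

t = 1.813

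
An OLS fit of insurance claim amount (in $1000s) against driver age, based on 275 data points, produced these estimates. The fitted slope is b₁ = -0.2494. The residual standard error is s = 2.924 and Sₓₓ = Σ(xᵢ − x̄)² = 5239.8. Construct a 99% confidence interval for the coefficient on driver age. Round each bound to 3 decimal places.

SE(b₁) = s/√Sₓₓ = 2.924/√5239.8 = 0.0403943.
df = n − 2 = 273.
t* = t_{0.005, 273} = 2.593958.
Margin = t* × SE = 2.593958 × 0.0403943 = 0.10478.
CI: -0.2494 ± 0.10478 → (-0.354, -0.145).
With 99% confidence, each one-unit increase in driver age is associated with a change of between -0.354 and -0.145 $1000s in insurance claim amount.

(-0.354, -0.145)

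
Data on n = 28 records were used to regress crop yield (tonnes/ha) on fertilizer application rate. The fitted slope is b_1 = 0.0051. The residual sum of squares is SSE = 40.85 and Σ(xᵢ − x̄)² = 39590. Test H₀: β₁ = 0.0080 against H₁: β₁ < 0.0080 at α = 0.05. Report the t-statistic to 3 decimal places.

MSE = SSE/(n − 2) = 40.85/26 = 1.57115.
SE(b_1) = √(MSE/Sₓₓ) = √(1.57115/39590) = 0.00629965.
t = (0.0051 − 0.0080) / 0.00629965 = -0.460.
df = n − 2 = 26.
One-sided p ≈ 0.3245, which is ≥ 0.05, so fail to reject H₀.
The data do not give significant evidence that the true slope on fertilizer application rate is below 0.0080 tonnes/ha per unit.

t = -0.460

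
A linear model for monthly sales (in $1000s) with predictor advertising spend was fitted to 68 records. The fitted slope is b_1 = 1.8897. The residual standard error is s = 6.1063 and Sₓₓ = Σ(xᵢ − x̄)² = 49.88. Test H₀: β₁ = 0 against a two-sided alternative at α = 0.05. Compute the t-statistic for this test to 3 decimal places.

t = 2.186

SE(b_1) = s/√Sₓₓ = 6.1063/√49.88 = 0.864599.
t = 1.8897 / 0.864599 = 2.186.
df = n − 2 = 66.
Two-sided p ≈ 0.0324, which is < 0.05, so reject H₀.
There is evidence that advertising spend is associated with monthly sales.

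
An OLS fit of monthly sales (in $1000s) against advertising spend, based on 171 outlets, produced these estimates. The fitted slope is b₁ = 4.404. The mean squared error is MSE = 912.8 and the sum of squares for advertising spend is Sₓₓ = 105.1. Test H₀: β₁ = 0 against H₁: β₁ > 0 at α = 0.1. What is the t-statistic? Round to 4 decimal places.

t = 1.4944

SE(b₁) = √(MSE/Sₓₓ) = √(912.8/105.1) = 2.94704.
t = 4.404 / 2.94704 = 1.4944.
df = n − 2 = 169.
One-sided p ≈ 0.0685, which is < 0.1, so reject H₀.
There is evidence that the true slope on advertising spend is positive.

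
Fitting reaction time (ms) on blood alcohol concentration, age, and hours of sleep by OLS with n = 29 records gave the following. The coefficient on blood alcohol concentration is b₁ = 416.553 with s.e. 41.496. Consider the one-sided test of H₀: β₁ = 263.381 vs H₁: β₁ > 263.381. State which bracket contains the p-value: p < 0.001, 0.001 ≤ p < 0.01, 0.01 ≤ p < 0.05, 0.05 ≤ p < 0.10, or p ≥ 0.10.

p < 0.001

t = (416.553 − 263.381) / 41.496 = 3.691.
df = n − k − 1 = 29 − 3 − 1 = 25.
One-sided p = P(T_{25} > t) ≈ 0.0005.
So p < 0.001.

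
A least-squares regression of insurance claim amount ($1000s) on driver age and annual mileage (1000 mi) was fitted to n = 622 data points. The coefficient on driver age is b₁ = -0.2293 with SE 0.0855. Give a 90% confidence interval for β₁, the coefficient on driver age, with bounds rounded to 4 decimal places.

(-0.3701, -0.0885)

df = n − k − 1 = 622 − 2 − 1 = 619.
t* = t_{0.05, 619} = 1.647319.
Margin = t* × SE = 1.647319 × 0.0855 = 0.140846.
CI: -0.2293 ± 0.140846 → (-0.3701, -0.0885).
With 90% confidence, each one-unit increase in driver age is associated with a change of between -0.3701 and -0.0885 $1000s in insurance claim amount, holding the other predictors fixed.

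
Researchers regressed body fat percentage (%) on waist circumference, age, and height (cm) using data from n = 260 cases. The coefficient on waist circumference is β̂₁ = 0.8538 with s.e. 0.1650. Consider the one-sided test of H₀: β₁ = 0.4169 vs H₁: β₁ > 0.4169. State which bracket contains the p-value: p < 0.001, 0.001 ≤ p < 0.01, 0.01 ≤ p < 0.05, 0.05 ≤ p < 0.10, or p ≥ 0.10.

0.001 ≤ p < 0.01

t = (0.8538 − 0.4169) / 0.1650 = 2.648.
df = n − k − 1 = 260 − 3 − 1 = 256.
One-sided p = P(T_{256} > t) ≈ 0.0043.
So 0.001 ≤ p < 0.01.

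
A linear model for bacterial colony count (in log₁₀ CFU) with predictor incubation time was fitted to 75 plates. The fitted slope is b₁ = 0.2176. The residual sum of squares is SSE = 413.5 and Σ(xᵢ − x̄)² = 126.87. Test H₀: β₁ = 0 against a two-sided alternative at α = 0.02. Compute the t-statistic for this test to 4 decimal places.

t = 1.0298

MSE = SSE/(n − 2) = 413.5/73 = 5.66438.
SE(b₁) = √(MSE/Sₓₓ) = √(5.66438/126.87) = 0.211299.
t = 0.2176 / 0.211299 = 1.0298.
df = n − 2 = 73.
Two-sided p ≈ 0.3065, which is ≥ 0.02, so fail to reject H₀.
The data do not give significant evidence of an association between incubation time and bacterial colony count.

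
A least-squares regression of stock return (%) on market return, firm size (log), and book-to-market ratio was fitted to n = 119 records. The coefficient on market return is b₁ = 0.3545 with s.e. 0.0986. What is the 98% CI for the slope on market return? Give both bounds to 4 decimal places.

(0.1219, 0.5871)

df = n − k − 1 = 119 − 3 − 1 = 115.
t* = t_{0.01, 115} = 2.359212.
Margin = t* × SE = 2.359212 × 0.0986 = 0.232618.
CI: 0.3545 ± 0.232618 → (0.1219, 0.5871).
With 98% confidence, each one-unit increase in market return is associated with a change of between 0.1219 and 0.5871 % in stock return, holding the other predictors fixed.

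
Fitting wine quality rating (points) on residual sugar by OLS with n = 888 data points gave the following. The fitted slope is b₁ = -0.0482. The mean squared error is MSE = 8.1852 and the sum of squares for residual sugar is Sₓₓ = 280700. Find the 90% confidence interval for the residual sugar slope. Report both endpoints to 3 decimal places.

SE(b₁) = √(MSE/Sₓₓ) = √(8.1852/280700) = 0.0054.
df = n − 2 = 886.
t* = t_{0.05, 886} = 1.646575.
Margin = t* × SE = 1.646575 × 0.0054 = 0.00889.
CI: -0.0482 ± 0.00889 → (-0.057, -0.039).
With 90% confidence, each one-unit increase in residual sugar is associated with a change of between -0.057 and -0.039 points in wine quality rating.

(-0.057, -0.039)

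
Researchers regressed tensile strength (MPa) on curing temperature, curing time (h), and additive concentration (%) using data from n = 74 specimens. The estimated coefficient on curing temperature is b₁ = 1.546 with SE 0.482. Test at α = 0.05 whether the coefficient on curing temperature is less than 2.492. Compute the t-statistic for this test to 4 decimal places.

H₀: β₁ = 2.492 vs H₁: β₁ < 2.492.
t = (b₁ − β₁⁰)/SE = (1.546 − 2.492) / 0.482 = -1.9627.
df = n − k − 1 = 74 − 3 − 1 = 70.
One-sided p ≈ 0.0268, which is < 0.05, so reject H₀.
There is evidence that the true slope on curing temperature is below 2.492 MPa per unit, holding the other predictors fixed.

t = -1.9627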